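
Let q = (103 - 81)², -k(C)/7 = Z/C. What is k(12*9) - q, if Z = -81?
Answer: -1915/4 ≈ -478.75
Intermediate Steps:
k(C) = 567/C (k(C) = -(-567)/C = 567/C)
q = 484 (q = 22² = 484)
k(12*9) - q = 567/((12*9)) - 1*484 = 567/108 - 484 = 567*(1/108) - 484 = 21/4 - 484 = -1915/4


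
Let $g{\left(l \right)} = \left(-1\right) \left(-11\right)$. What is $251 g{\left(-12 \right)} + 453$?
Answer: $3214$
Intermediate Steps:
$g{\left(l \right)} = 11$
$251 g{\left(-12 \right)} + 453 = 251 \cdot 11 + 453 = 2761 + 453 = 3214$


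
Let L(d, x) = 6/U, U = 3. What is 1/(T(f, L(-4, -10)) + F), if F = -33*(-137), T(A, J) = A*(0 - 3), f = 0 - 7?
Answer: 1/4542 ≈ 0.00022017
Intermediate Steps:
L(d, x) = 2 (L(d, x) = 6/3 = 6*(⅓) = 2)
f = -7
T(A, J) = -3*A (T(A, J) = A*(-3) = -3*A)
F = 4521
1/(T(f, L(-4, -10)) + F) = 1/(-3*(-7) + 4521) = 1/(21 + 4521) = 1/4542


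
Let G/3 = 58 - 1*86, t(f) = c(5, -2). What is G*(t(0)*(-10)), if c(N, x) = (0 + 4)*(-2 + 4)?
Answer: 6720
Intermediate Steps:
c(N, x) = 8 (c(N, x) = 4*2 = 8)
t(f) = 8
G = -84 (G = 3*(58 - 1*86) = 3*(58 - 86) = 3*(-28) = -84)
G*(t(0)*(-10)) = -672*(-10) = -84*(-80) = 6720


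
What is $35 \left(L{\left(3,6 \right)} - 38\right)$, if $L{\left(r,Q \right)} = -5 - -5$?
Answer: $-1330$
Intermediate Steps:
$L{\left(r,Q \right)} = 0$ ($L{\left(r,Q \right)} = -5 + 5 = 0$)
$35 \left(L{\left(3,6 \right)} - 38\right) = 35 \left(0 - 38\right) = 35 \left(-38\right) = -1330$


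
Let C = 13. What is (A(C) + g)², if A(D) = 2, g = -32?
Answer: 900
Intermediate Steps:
(A(C) + g)² = (2 - 32)² = (-30)² = 900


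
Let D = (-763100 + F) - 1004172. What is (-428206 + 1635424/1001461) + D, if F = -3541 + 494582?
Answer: -1706925547033/1001461 ≈ -1.7044e+6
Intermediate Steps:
F = 491041
D = -1276231 (D = (-763100 + 491041) - 1004172 = -272059 - 1004172 = -1276231)
(-428206 + 1635424/1001461) + D = (-428206 + 1635424/1001461) - 1276231 = -428829973542/1001461 - 1276231 = -1706925547033/1001461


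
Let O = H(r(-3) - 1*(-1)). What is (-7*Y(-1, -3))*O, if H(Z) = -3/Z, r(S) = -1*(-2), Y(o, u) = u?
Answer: -21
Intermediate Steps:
r(S) = 2
O = -1 (O = -3/(2 - 1*(-1)) = -3/(2 + 1) = -3/3 = -3*1/3 = -1)
(-7*Y(-1, -3))*O = -7*(-3)*(-1) = 21*(-1) = -21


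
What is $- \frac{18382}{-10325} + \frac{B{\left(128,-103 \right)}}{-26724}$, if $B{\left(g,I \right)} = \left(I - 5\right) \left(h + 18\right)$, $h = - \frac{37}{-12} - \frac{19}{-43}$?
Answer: $\frac{1055022019}{564989900} \approx 1.8673$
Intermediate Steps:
$h = \frac{1819}{516}$ ($h = \left(-37\right) \left(- \frac{1}{12}\right) - - \frac{19}{43} = \frac{37}{12} + \frac{19}{43} = \frac{1819}{516} \approx 3.5252$)
$B{\left(g,I \right)} = - \frac{55535}{516} + \frac{11107 I}{516}$ ($B{\left(g,I \right)} = \left(I - 5\right) \left(\frac{1819}{516} + 18\right) = \left(-5 + I\right) \frac{11107}{516} = - \frac{55535}{516} + \frac{11107 I}{516}$)
$- \frac{18382}{-10325} + \frac{B{\left(128,-103 \right)}}{-26724} = - \frac{18382}{-10325} + \frac{- \frac{55535}{516} + \frac{11107}{516} \left(-103\right)}{-26724} = \left(-18382\right) \left(- \frac{1}{10325}\right) + \left(- \frac{55535}{516} - \frac{1144021}{516}\right) \left(- \frac{1}{26724}\right) = \frac{2626}{1475} - - \frac{33321}{383044} = \frac{2626}{1475} + \frac{33321}{383044} = \frac{1055022019}{564989900}$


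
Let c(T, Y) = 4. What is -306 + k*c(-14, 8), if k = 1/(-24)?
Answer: -1837/6 ≈ -306.17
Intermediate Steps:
k = -1/24 ≈ -0.041667
-306 + k*c(-14, 8) = -306 - 1/24*4 = -306 - ⅙ = -1837/6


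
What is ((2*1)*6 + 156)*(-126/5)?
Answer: -21168/5 ≈ -4233.6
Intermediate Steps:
((2*1)*6 + 156)*(-126/5) = (2*6 + 156)*(-126*1/5) = (12 + 156)*(-126/5) = 168*(-126/5) = -21168/5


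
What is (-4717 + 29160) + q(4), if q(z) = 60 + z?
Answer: 24507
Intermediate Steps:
(-4717 + 29160) + q(4) = (-4717 + 29160) + (60 + 4) = 24443 + 64 = 24507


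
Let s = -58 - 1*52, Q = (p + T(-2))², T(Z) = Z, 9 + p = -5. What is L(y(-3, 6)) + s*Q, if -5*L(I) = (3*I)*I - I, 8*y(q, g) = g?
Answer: -450563/16 ≈ -28160.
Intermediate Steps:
p = -14 (p = -9 - 5 = -14)
y(q, g) = g/8
L(I) = -3*I²/5 + I/5 (L(I) = -((3*I)*I - I)/5 = -(3*I² - I)/5 = -(-I + 3*I²)/5 = -3*I²/5 + I/5)
Q = 256 (Q = (-14 - 2)² = (-16)² = 256)
s = -110 (s = -58 - 52 = -110)
L(y(-3, 6)) + s*Q = ((⅛)*6)*(1 - 3*6/8)/5 - 110*256 = (⅕)*(¾)*(1 - 3*¾) - 28160 = (⅕)*(¾)*(1 - 9/4) - 28160 = (⅕)*(¾)*(-5/4) - 28160 = -3/16 - 28160 = -450563/16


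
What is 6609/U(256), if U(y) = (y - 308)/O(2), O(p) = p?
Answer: -6609/26 ≈ -254.19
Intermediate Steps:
U(y) = -154 + y/2 (U(y) = (y - 308)/2 = (-308 + y)*(½) = -154 + y/2)
6609/U(256) = 6609/(-154 + (½)*256) = 6609/(-154 + 128) = 6609/(-26) = 6609*(-1/26) = -6609/26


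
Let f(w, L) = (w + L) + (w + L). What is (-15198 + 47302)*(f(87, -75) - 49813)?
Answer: -1598426056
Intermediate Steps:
f(w, L) = 2*L + 2*w (f(w, L) = (L + w) + (L + w) = 2*L + 2*w)
(-15198 + 47302)*(f(87, -75) - 49813) = (-15198 + 47302)*((2*(-75) + 2*87) - 49813) = 32104*((-150 + 174) - 49813) = 32104*(24 - 49813) = 32104*(-49789) = -1598426056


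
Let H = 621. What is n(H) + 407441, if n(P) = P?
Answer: 408062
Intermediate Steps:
n(H) + 407441 = 621 + 407441 = 408062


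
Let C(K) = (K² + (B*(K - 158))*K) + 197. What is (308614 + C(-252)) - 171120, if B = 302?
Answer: 31403835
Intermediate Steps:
C(K) = 197 + K² + K*(-47716 + 302*K) (C(K) = (K² + (302*(K - 158))*K) + 197 = (K² + (302*(-158 + K))*K) + 197 = (K² + (-47716 + 302*K)*K) + 197 = (K² + K*(-47716 + 302*K)) + 197 = 197 + K² + K*(-47716 + 302*K))
(308614 + C(-252)) - 171120 = (308614 + (197 - 47716*(-252) + 303*(-252)²)) - 171120 = (308614 + (197 + 12024432 + 303*63504)) - 171120 = (308614 + (197 + 12024432 + 19241712)) - 171120 = (308614 + 31266341) - 171120 = 31574955 - 171120 = 31403835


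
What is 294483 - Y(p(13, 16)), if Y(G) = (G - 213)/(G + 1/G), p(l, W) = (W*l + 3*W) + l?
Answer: 10654681891/36181 ≈ 2.9448e+5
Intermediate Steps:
p(l, W) = l + 3*W + W*l (p(l, W) = (3*W + W*l) + l = l + 3*W + W*l)
Y(G) = (-213 + G)/(G + 1/G)
294483 - Y(p(13, 16)) = 294483 - (13 + 3*16 + 16*13)*(-213 + (13 + 3*16 + 16*13))/(1 + (13 + 3*16 + 16*13)²) = 294483 - (13 + 48 + 208)*(-213 + (13 + 48 + 208))/(1 + (13 + 48 + 208)²) = 294483 - 269*(-213 + 269)/(1 + 269²) = 294483 - 269*56/(1 + 72361) = 294483 - 269*56/72362 = 294483 - 1*7532/36181 = 294483 - 7532/36181 = 10654681891/36181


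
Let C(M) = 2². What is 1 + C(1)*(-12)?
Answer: -47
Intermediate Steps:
C(M) = 4
1 + C(1)*(-12) = 1 + 4*(-12) = 1 - 48 = -47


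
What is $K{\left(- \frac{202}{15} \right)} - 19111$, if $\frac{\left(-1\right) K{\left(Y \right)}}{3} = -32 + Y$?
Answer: $- \frac{94873}{5} \approx -18975.0$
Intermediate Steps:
$K{\left(Y \right)} = 96 - 3 Y$ ($K{\left(Y \right)} = - 3 \left(-32 + Y\right) = 96 - 3 Y$)
$K{\left(- \frac{202}{15} \right)} - 19111 = \left(96 - 3 \left(- \frac{202}{15}\right)\right) - 19111 = \left(96 - 3 \left(\left(-202\right) \frac{1}{15}\right)\right) - 19111 = \left(96 - - \frac{202}{5}\right) - 19111 = \left(96 + \frac{202}{5}\right) - 19111 = \frac{682}{5} - 19111 = - \frac{94873}{5}$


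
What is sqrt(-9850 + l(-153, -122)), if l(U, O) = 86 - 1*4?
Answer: 2*I*sqrt(2442) ≈ 98.833*I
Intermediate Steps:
l(U, O) = 82 (l(U, O) = 86 - 4 = 82)
sqrt(-9850 + l(-153, -122)) = sqrt(-9850 + 82) = sqrt(-9768) = 2*I*sqrt(2442)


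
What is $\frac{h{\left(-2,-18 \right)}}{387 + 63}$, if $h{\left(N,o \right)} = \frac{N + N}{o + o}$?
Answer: $\frac{1}{4050} \approx 0.00024691$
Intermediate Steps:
$h{\left(N,o \right)} = \frac{N}{o}$ ($h{\left(N,o \right)} = \frac{2 N}{2 o} = 2 N \frac{1}{2 o} = \frac{N}{o}$)
$\frac{h{\left(-2,-18 \right)}}{387 + 63} = \frac{\left(-2\right) \frac{1}{-18}}{387 + 63} = \frac{\left(-2\right) \left(- \frac{1}{18}\right)}{450} = \frac{1}{9} \cdot \frac{1}{450} = \frac{1}{4050}$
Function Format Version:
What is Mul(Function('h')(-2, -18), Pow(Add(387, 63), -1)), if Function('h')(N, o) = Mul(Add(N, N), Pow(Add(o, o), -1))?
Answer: Rational(1, 4050) ≈ 0.00024691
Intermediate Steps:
Function('h')(N, o) = Mul(N, Pow(o, -1)) (Function('h')(N, o) = Mul(Mul(2, N), Pow(Mul(2, o), -1)) = Mul(Mul(2, N), Mul(Rational(1, 2), Pow(o, -1))) = Mul(N, Pow(o, -1)))
Mul(Function('h')(-2, -18), Pow(Add(387, 63), -1)) = Mul(Mul(-2, Pow(-18, -1)), Pow(Add(387, 63), -1)) = Mul(Mul(-2, Rational(-1, 18)), Pow(450, -1)) = Mul(Rational(1, 9), Rational(1, 450)) = Rational(1, 4050)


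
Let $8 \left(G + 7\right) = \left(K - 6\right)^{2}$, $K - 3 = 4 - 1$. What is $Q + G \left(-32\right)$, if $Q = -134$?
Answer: $90$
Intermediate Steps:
$K = 6$ ($K = 3 + \left(4 - 1\right) = 3 + 3 = 6$)
$G = -7$ ($G = -7 + \frac{\left(6 - 6\right)^{2}}{8} = -7 + \frac{0^{2}}{8} = -7 + \frac{1}{8} \cdot 0 = -7 + 0 = -7$)
$Q + G \left(-32\right) = -134 - -224 = -134 + 224 = 90$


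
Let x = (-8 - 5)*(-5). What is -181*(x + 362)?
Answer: -77287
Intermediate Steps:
x = 65 (x = -13*(-5) = 65)
-181*(x + 362) = -181*(65 + 362) = -181*427 = -77287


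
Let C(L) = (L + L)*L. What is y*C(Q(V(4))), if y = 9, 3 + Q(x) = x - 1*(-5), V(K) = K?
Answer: 648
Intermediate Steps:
Q(x) = 2 + x (Q(x) = -3 + (x - 1*(-5)) = -3 + (x + 5) = -3 + (5 + x) = 2 + x)
C(L) = 2*L² (C(L) = (2*L)*L = 2*L²)
y*C(Q(V(4))) = 9*(2*(2 + 4)²) = 9*(2*6²) = 9*(2*36) = 9*72 = 648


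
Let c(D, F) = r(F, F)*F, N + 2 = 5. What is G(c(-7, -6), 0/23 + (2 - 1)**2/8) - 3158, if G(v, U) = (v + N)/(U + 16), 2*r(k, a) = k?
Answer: -135738/43 ≈ -3156.7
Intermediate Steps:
N = 3 (N = -2 + 5 = 3)
r(k, a) = k/2
c(D, F) = F**2/2 (c(D, F) = (F/2)*F = F**2/2)
G(v, U) = (3 + v)/(16 + U) (G(v, U) = (v + 3)/(U + 16) = (3 + v)/(16 + U))
G(c(-7, -6), 0/23 + (2 - 1)**2/8) - 3158 = (3 + (1/2)*(-6)**2)/(16 + (0/23 + (2 - 1)**2/8)) - 3158 = (3 + (1/2)*36)/(16 + (0*(1/23) + 1**2*(1/8))) - 3158 = (3 + 18)/(16 + (0 + 1*(1/8))) - 3158 = 21/(16 + (0 + 1/8)) - 3158 = 21/(16 + 1/8) - 3158 = 21/(129/8) - 3158 = (8/129)*21 - 3158 = 56/43 - 3158 = -135738/43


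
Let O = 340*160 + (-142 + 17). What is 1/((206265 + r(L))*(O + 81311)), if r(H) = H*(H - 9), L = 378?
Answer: 1/46878452742 ≈ 2.1332e-11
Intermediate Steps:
r(H) = H*(-9 + H)
O = 54275 (O = 54400 - 125 = 54275)
1/((206265 + r(L))*(O + 81311)) = 1/((206265 + 378*(-9 + 378))*(54275 + 81311)) = 1/((206265 + 378*369)*135586) = 1/((206265 + 139482)*135586) = 1/(345747*135586) = 1/46878452742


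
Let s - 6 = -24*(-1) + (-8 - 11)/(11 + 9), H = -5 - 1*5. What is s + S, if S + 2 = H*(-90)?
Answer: 18541/20 ≈ 927.05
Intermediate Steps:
H = -10 (H = -5 - 5 = -10)
s = 581/20 (s = 6 + (-24*(-1) + (-8 - 11)/(11 + 9)) = 6 + (24 - 19/20) = 6 + 461/20 = 581/20 ≈ 29.050)
S = 898 (S = -2 - 10*(-90) = -2 + 900 = 898)
s + S = 581/20 + 898 = 18541/20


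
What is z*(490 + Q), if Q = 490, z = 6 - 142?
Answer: -133280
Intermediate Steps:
z = -136
z*(490 + Q) = -136*(490 + 490) = -136*980 = -133280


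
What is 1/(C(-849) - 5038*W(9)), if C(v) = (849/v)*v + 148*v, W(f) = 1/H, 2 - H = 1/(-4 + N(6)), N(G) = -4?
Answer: -17/2161955 ≈ -7.8633e-6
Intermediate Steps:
H = 17/8 (H = 2 - 1/(-4 - 4) = 2 - 1/(-8) = 2 - 1*(-⅛) = 2 + ⅛ = 17/8 ≈ 2.1250)
W(f) = 8/17 (W(f) = 1/(17/8) = 8/17)
C(v) = 849 + 148*v
1/(C(-849) - 5038*W(9)) = 1/((849 + 148*(-849)) - 5038*8/17) = 1/((849 - 125652) - 40304/17) = 1/(-124803 - 40304/17) = 1/(-2161955/17) = -17/2161955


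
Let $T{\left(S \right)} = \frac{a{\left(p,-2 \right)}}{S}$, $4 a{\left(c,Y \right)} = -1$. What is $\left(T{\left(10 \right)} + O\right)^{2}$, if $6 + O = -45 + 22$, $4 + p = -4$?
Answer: $\frac{1347921}{1600} \approx 842.45$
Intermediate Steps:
$p = -8$ ($p = -4 - 4 = -8$)
$a{\left(c,Y \right)} = - \frac{1}{4}$ ($a{\left(c,Y \right)} = \frac{1}{4} \left(-1\right) = - \frac{1}{4}$)
$T{\left(S \right)} = - \frac{1}{4 S}$
$O = -29$ ($O = -6 + \left(-45 + 22\right) = -6 - 23 = -29$)
$\left(T{\left(10 \right)} + O\right)^{2} = \left(- \frac{1}{4 \cdot 10} - 29\right)^{2} = \left(\left(- \frac{1}{4}\right) \frac{1}{10} - 29\right)^{2} = \left(- \frac{1}{40} - 29\right)^{2} = \left(- \frac{1161}{40}\right)^{2} = \frac{1347921}{1600}$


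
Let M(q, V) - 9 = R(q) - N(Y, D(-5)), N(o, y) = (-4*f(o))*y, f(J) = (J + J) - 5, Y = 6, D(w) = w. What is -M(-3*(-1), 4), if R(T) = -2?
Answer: 133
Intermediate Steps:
f(J) = -5 + 2*J (f(J) = 2*J - 5 = -5 + 2*J)
N(o, y) = y*(20 - 8*o) (N(o, y) = (-4*(-5 + 2*o))*y = (20 - 8*o)*y = y*(20 - 8*o))
M(q, V) = -133 (M(q, V) = 9 + (-2 - 4*(-5)*(5 - 2*6)) = 9 + (-2 - 4*(-5)*(5 - 12)) = 9 + (-2 - 4*(-5)*(-7)) = 9 + (-2 - 1*140) = 9 + (-2 - 140) = 9 - 142 = -133)
-M(-3*(-1), 4) = -1*(-133) = 133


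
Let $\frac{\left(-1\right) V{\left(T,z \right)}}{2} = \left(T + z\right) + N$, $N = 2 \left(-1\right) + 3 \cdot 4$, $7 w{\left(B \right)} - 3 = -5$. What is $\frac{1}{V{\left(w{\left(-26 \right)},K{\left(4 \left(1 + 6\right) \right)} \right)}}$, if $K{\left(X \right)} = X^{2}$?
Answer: $- \frac{7}{11112} \approx -0.00062995$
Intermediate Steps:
$w{\left(B \right)} = - \frac{2}{7}$ ($w{\left(B \right)} = \frac{3}{7} + \frac{1}{7} \left(-5\right) = \frac{3}{7} - \frac{5}{7} = - \frac{2}{7}$)
$N = 10$ ($N = -2 + 12 = 10$)
$V{\left(T,z \right)} = -20 - 2 T - 2 z$ ($V{\left(T,z \right)} = - 2 \left(\left(T + z\right) + 10\right) = - 2 \left(10 + T + z\right) = -20 - 2 T - 2 z$)
$\frac{1}{V{\left(w{\left(-26 \right)},K{\left(4 \left(1 + 6\right) \right)} \right)}} = \frac{1}{-20 - - \frac{4}{7} - 2 \left(4 \left(1 + 6\right)\right)^{2}} = \frac{1}{-20 + \frac{4}{7} - 2 \left(4 \cdot 7\right)^{2}} = \frac{1}{-20 + \frac{4}{7} - 2 \cdot 28^{2}} = \frac{1}{-20 + \frac{4}{7} - 1568} = \frac{1}{- \frac{11112}{7}} = - \frac{7}{11112}$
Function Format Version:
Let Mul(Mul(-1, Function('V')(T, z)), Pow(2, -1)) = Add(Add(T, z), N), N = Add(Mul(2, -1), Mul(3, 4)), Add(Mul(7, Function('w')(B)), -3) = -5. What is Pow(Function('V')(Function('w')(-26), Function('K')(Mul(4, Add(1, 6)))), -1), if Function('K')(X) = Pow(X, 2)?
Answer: Rational(-7, 11112) ≈ -0.00062995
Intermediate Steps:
Function('w')(B) = Rational(-2, 7) (Function('w')(B) = Add(Rational(3, 7), Mul(Rational(1, 7), -5)) = Add(Rational(3, 7), Rational(-5, 7)) = Rational(-2, 7))
N = 10 (N = Add(-2, 12) = 10)
Function('V')(T, z) = Add(-20, Mul(-2, T), Mul(-2, z)) (Function('V')(T, z) = Mul(-2, Add(Add(T, z), 10)) = Mul(-2, Add(10, T, z)) = Add(-20, Mul(-2, T), Mul(-2, z)))
Pow(Function('V')(Function('w')(-26), Function('K')(Mul(4, Add(1, 6)))), -1) = Pow(Add(-20, Mul(-2, Rational(-2, 7)), Mul(-2, Pow(Mul(4, Add(1, 6)), 2))), -1) = Pow(Add(-20, Rational(4, 7), Mul(-2, Pow(Mul(4, 7), 2))), -1) = Pow(Add(-20, Rational(4, 7), Mul(-2, Pow(28, 2))), -1) = Pow(Add(-20, Rational(4, 7), Mul(-2, 784)), -1) = Pow(Add(-20, Rational(4, 7), -1568), -1) = Pow(Rational(-11112, 7), -1) = Rational(-7, 11112)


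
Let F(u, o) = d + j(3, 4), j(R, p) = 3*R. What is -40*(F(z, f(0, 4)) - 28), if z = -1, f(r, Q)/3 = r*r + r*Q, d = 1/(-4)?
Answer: 770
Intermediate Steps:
d = -¼ ≈ -0.25000
f(r, Q) = 3*r² + 3*Q*r (f(r, Q) = 3*(r*r + r*Q) = 3*(r² + Q*r) = 3*r² + 3*Q*r)
F(u, o) = 35/4 (F(u, o) = -¼ + 3*3 = -¼ + 9 = 35/4)
-40*(F(z, f(0, 4)) - 28) = -40*(35/4 - 28) = -40*(-77/4) = 770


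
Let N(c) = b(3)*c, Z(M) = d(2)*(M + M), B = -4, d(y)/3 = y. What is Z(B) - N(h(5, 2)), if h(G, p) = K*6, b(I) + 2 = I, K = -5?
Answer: -18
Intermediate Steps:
d(y) = 3*y
b(I) = -2 + I
h(G, p) = -30 (h(G, p) = -5*6 = -30)
Z(M) = 12*M (Z(M) = (3*2)*(M + M) = 6*(2*M) = 12*M)
N(c) = c (N(c) = (-2 + 3)*c = 1*c = c)
Z(B) - N(h(5, 2)) = 12*(-4) - 1*(-30) = -48 + 30 = -18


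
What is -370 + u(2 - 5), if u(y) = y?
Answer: -373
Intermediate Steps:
-370 + u(2 - 5) = -370 + (2 - 5) = -370 - 3 = -373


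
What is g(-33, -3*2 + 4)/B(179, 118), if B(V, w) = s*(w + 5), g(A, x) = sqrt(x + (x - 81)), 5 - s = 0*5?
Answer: I*sqrt(85)/615 ≈ 0.014991*I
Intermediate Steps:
s = 5 (s = 5 - 0*5 = 5 - 1*0 = 5 + 0 = 5)
g(A, x) = sqrt(-81 + 2*x) (g(A, x) = sqrt(x + (-81 + x)) = sqrt(-81 + 2*x))
B(V, w) = 25 + 5*w (B(V, w) = 5*(w + 5) = 5*(5 + w) = 25 + 5*w)
g(-33, -3*2 + 4)/B(179, 118) = sqrt(-81 + 2*(-3*2 + 4))/(25 + 5*118) = sqrt(-81 + 2*(-6 + 4))/(25 + 590) = sqrt(-81 + 2*(-2))/615 = sqrt(-81 - 4)*(1/615) = sqrt(-85)*(1/615) = (I*sqrt(85))*(1/615) = I*sqrt(85)/615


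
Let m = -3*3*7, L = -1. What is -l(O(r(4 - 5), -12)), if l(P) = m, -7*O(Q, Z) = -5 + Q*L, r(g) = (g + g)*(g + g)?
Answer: 63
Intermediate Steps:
r(g) = 4*g**2 (r(g) = (2*g)*(2*g) = 4*g**2)
m = -63 (m = -9*7 = -63)
O(Q, Z) = 5/7 + Q/7 (O(Q, Z) = -(-5 + Q*(-1))/7 = -(-5 - Q)/7 = 5/7 + Q/7)
l(P) = -63
-l(O(r(4 - 5), -12)) = -1*(-63) = 63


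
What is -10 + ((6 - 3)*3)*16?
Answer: 134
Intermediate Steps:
-10 + ((6 - 3)*3)*16 = -10 + (3*3)*16 = -10 + 9*16 = -10 + 144 = 134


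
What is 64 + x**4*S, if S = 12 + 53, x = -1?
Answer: 129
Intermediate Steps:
S = 65
64 + x**4*S = 64 + (-1)**4*65 = 64 + 1*65 = 64 + 65 = 129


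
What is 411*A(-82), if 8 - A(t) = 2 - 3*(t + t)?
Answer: -199746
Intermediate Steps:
A(t) = 6 + 6*t (A(t) = 8 - (2 - 3*(t + t)) = 8 - (2 - 6*t) = 8 + (-2 + 6*t) = 6 + 6*t)
411*A(-82) = 411*(6 + 6*(-82)) = 411*(6 - 492) = 411*(-486) = -199746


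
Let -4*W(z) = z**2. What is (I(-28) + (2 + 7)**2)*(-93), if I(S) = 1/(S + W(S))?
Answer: -1687299/224 ≈ -7532.6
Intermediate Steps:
W(z) = -z**2/4
I(S) = 1/(S - S**2/4)
(I(-28) + (2 + 7)**2)*(-93) = (-4/(-28*(-4 - 28)) + (2 + 7)**2)*(-93) = (-4*(-1/28)/(-32) + 9**2)*(-93) = (-4*(-1/28)*(-1/32) + 81)*(-93) = (-1/224 + 81)*(-93) = (18143/224)*(-93) = -1687299/224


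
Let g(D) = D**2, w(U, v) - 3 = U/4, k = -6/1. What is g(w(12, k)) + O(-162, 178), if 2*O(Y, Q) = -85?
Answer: -13/2 ≈ -6.5000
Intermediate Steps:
k = -6 (k = -6*1 = -6)
O(Y, Q) = -85/2 (O(Y, Q) = (1/2)*(-85) = -85/2)
w(U, v) = 3 + U/4
g(w(12, k)) + O(-162, 178) = (3 + (1/4)*12)**2 - 85/2 = (3 + 3)**2 - 85/2 = 6**2 - 85/2 = 36 - 85/2 = -13/2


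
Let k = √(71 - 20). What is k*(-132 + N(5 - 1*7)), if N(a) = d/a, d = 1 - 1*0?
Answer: -265*√51/2 ≈ -946.24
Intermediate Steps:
d = 1 (d = 1 + 0 = 1)
k = √51 ≈ 7.1414
N(a) = 1/a
k*(-132 + N(5 - 1*7)) = √51*(-132 + 1/(5 - 1*7)) = √51*(-132 + 1/(5 - 7)) = √51*(-132 + 1/(-2)) = √51*(-132 - ½) = √51*(-265/2) = -265*√51/2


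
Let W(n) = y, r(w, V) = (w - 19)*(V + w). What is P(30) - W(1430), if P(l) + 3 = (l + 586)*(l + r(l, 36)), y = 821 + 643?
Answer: 464229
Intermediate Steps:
y = 1464
r(w, V) = (-19 + w)*(V + w)
W(n) = 1464
P(l) = -3 + (586 + l)*(-684 + l² + 18*l) (P(l) = -3 + (l + 586)*(l + (l² - 19*36 - 19*l + 36*l)) = -3 + (586 + l)*(l + (l² - 684 - 19*l + 36*l)) = -3 + (586 + l)*(l + (-684 + l² + 17*l)) = -3 + (586 + l)*(-684 + l² + 18*l))
P(30) - W(1430) = (-400827 + 30³ + 604*30² + 9864*30) - 1*1464 = (-400827 + 27000 + 604*900 + 295920) - 1464 = (-400827 + 27000 + 543600 + 295920) - 1464 = 465693 - 1464 = 464229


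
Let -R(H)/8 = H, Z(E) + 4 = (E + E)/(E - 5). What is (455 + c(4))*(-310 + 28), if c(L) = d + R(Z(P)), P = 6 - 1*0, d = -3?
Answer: -109416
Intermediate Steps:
P = 6 (P = 6 + 0 = 6)
Z(E) = -4 + 2*E/(-5 + E) (Z(E) = -4 + (E + E)/(E - 5) = -4 + (2*E)/(-5 + E) = -4 + 2*E/(-5 + E))
R(H) = -8*H
c(L) = -67 (c(L) = -3 - 16*(10 - 1*6)/(-5 + 6) = -3 - 16*(10 - 6)/1 = -3 - 16*4 = -3 - 8*8 = -3 - 64 = -67)
(455 + c(4))*(-310 + 28) = (455 - 67)*(-310 + 28) = 388*(-282) = -109416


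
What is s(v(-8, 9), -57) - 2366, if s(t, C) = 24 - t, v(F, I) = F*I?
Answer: -2270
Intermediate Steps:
s(v(-8, 9), -57) - 2366 = (24 - (-8)*9) - 2366 = (24 - 1*(-72)) - 2366 = (24 + 72) - 2366 = 96 - 2366 = -2270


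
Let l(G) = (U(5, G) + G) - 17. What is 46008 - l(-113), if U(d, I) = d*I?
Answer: 46703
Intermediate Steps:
U(d, I) = I*d
l(G) = -17 + 6*G (l(G) = (G*5 + G) - 17 = (5*G + G) - 17 = 6*G - 17 = -17 + 6*G)
46008 - l(-113) = 46008 - (-17 + 6*(-113)) = 46008 - (-17 - 678) = 46008 - 1*(-695) = 46008 + 695 = 46703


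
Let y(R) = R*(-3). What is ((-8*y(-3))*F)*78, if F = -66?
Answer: 370656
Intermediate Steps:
y(R) = -3*R
((-8*y(-3))*F)*78 = (-(-24)*(-3)*(-66))*78 = (-8*9*(-66))*78 = -72*(-66)*78 = 4752*78 = 370656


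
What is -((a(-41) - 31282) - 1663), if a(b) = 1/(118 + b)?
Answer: 2536764/77 ≈ 32945.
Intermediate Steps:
-((a(-41) - 31282) - 1663) = -((1/(118 - 41) - 31282) - 1663) = -((1/77 - 31282) - 1663) = -(-2408713/77 - 1663) = -1*(-2536764/77) = 2536764/77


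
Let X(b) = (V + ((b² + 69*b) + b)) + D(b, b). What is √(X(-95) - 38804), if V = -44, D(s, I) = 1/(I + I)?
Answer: I*√1316675490/190 ≈ 190.98*I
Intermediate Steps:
D(s, I) = 1/(2*I)
X(b) = -44 + b² + 1/(2*b) + 70*b (X(b) = (-44 + ((b² + 69*b) + b)) + 1/(2*b) = (-44 + (b² + 70*b)) + 1/(2*b) = (-44 + b² + 70*b) + 1/(2*b) = -44 + b² + 1/(2*b) + 70*b)
√(X(-95) - 38804) = √((-44 + (-95)² + (½)/(-95) + 70*(-95)) - 38804) = √((-44 + 9025 + (½)*(-1/95) - 6650) - 38804) = √((-44 + 9025 - 1/190 - 6650) - 38804) = √(442889/190 - 38804) = √(-6929871/190) = I*√1316675490/190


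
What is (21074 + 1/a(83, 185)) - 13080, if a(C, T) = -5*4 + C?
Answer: 503623/63 ≈ 7994.0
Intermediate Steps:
a(C, T) = -20 + C
(21074 + 1/a(83, 185)) - 13080 = (21074 + 1/(-20 + 83)) - 13080 = (21074 + 1/63) - 13080 = 1327663/63 - 13080 = 503623/63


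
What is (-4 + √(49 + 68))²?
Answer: 133 - 24*√13 ≈ 46.467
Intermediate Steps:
(-4 + √(49 + 68))² = (-4 + √117)² = (-4 + 3*√13)²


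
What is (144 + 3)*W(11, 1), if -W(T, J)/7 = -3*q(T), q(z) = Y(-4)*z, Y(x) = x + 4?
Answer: 0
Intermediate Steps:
Y(x) = 4 + x
q(z) = 0 (q(z) = (4 - 4)*z = 0*z = 0)
W(T, J) = 0 (W(T, J) = -(-21)*0 = -7*0 = 0)
(144 + 3)*W(11, 1) = (144 + 3)*0 = 147*0 = 0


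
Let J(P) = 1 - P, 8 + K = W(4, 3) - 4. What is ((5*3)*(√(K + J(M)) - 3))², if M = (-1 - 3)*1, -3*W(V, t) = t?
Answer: 225 - 2700*I*√2 ≈ 225.0 - 3818.4*I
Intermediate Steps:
W(V, t) = -t/3
M = -4 (M = -4*1 = -4)
K = -13 (K = -8 + (-⅓*3 - 4) = -8 + (-1 - 4) = -8 - 5 = -13)
((5*3)*(√(K + J(M)) - 3))² = ((5*3)*(√(-13 + (1 - 1*(-4))) - 3))² = (15*(√(-13 + (1 + 4)) - 3))² = (15*(√(-13 + 5) - 3))² = (15*(√(-8) - 3))² = (15*(2*I*√2 - 3))² = (15*(-3 + 2*I*√2))² = (-45 + 30*I*√2)²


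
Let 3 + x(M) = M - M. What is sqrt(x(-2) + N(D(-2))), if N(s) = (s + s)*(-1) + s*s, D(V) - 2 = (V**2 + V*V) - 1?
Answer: 2*sqrt(15) ≈ 7.7460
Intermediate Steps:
D(V) = 1 + 2*V**2 (D(V) = 2 + ((V**2 + V*V) - 1) = 2 + ((V**2 + V**2) - 1) = 2 + (2*V**2 - 1) = 2 + (-1 + 2*V**2) = 1 + 2*V**2)
x(M) = -3 (x(M) = -3 + (M - M) = -3 + 0 = -3)
N(s) = s**2 - 2*s (N(s) = (2*s)*(-1) + s**2 = -2*s + s**2 = s**2 - 2*s)
sqrt(x(-2) + N(D(-2))) = sqrt(-3 + (1 + 2*(-2)**2)*(-2 + (1 + 2*(-2)**2))) = sqrt(-3 + (1 + 2*4)*(-2 + (1 + 2*4))) = sqrt(-3 + (1 + 8)*(-2 + (1 + 8))) = sqrt(-3 + 9*(-2 + 9)) = sqrt(-3 + 9*7) = sqrt(-3 + 63) = sqrt(60) = 2*sqrt(15)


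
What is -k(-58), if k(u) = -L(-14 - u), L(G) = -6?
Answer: -6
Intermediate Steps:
k(u) = 6 (k(u) = -1*(-6) = 6)
-k(-58) = -1*6 = -6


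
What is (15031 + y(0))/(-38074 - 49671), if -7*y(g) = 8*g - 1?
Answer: -105218/614215 ≈ -0.17130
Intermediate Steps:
y(g) = ⅐ - 8*g/7 (y(g) = -(8*g - 1)/7 = -(-1 + 8*g)/7 = ⅐ - 8*g/7)
(15031 + y(0))/(-38074 - 49671) = (15031 + (⅐ - 8/7*0))/(-38074 - 49671) = (15031 + (⅐ + 0))/(-87745) = (15031 + ⅐)*(-1/87745) = (105218/7)*(-1/87745) = -105218/614215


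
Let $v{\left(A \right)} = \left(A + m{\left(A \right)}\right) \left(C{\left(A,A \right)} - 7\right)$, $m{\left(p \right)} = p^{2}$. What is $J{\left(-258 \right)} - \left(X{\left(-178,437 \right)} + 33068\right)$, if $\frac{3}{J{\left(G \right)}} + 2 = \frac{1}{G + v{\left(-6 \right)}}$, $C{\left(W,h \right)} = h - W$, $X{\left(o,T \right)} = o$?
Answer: $- \frac{30819334}{937} \approx -32892.0$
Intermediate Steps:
$v{\left(A \right)} = - 7 A - 7 A^{2}$ ($v{\left(A \right)} = \left(A + A^{2}\right) \left(\left(A - A\right) - 7\right) = \left(A + A^{2}\right) \left(0 - 7\right) = \left(A + A^{2}\right) \left(-7\right) = - 7 A - 7 A^{2}$)
$J{\left(G \right)} = \frac{3}{-2 + \frac{1}{-210 + G}}$ ($J{\left(G \right)} = \frac{3}{-2 + \frac{1}{G + 7 \left(-6\right) \left(-1 - -6\right)}} = \frac{3}{-2 + \frac{1}{G + 7 \left(-6\right) \left(-1 + 6\right)}} = \frac{3}{-2 + \frac{1}{G + 7 \left(-6\right) 5}} = \frac{3}{-2 + \frac{1}{G - 210}} = \frac{3}{-2 + \frac{1}{-210 + G}}$)
$J{\left(-258 \right)} - \left(X{\left(-178,437 \right)} + 33068\right) = \frac{3 \left(210 - -258\right)}{-421 + 2 \left(-258\right)} - \left(-178 + 33068\right) = \frac{3 \left(210 + 258\right)}{-421 - 516} - 32890 = 3 \frac{1}{-937} \cdot 468 - 32890 = 3 \left(- \frac{1}{937}\right) 468 - 32890 = - \frac{1404}{937} - 32890 = - \frac{30819334}{937}$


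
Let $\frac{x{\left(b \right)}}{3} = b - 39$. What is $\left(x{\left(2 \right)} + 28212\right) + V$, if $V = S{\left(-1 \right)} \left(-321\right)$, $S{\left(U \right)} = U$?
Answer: $28422$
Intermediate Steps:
$x{\left(b \right)} = -117 + 3 b$ ($x{\left(b \right)} = 3 \left(b - 39\right) = 3 \left(-39 + b\right) = -117 + 3 b$)
$V = 321$ ($V = \left(-1\right) \left(-321\right) = 321$)
$\left(x{\left(2 \right)} + 28212\right) + V = \left(\left(-117 + 3 \cdot 2\right) + 28212\right) + 321 = \left(\left(-117 + 6\right) + 28212\right) + 321 = \left(-111 + 28212\right) + 321 = 28101 + 321 = 28422$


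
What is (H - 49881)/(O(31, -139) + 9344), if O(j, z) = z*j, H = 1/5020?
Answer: -250402619/25275700 ≈ -9.9068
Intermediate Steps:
H = 1/5020 ≈ 0.00019920
O(j, z) = j*z
(H - 49881)/(O(31, -139) + 9344) = (1/5020 - 49881)/(31*(-139) + 9344) = -250402619/(5020*(-4309 + 9344)) = -250402619/5020/5035 = -250402619/5020*1/5035 = -250402619/25275700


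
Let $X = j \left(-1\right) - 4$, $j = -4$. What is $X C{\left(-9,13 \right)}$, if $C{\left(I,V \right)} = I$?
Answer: $0$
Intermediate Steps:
$X = 0$ ($X = \left(-4\right) \left(-1\right) - 4 = 4 - 4 = 0$)
$X C{\left(-9,13 \right)} = 0 \left(-9\right) = 0$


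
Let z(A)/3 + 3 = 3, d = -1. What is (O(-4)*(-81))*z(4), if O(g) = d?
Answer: 0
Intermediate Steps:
O(g) = -1
z(A) = 0 (z(A) = -9 + 3*3 = -9 + 9 = 0)
(O(-4)*(-81))*z(4) = -1*(-81)*0 = 81*0 = 0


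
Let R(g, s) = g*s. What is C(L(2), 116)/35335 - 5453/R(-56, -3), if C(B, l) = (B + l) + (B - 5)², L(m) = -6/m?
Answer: -27521717/848040 ≈ -32.453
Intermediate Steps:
C(B, l) = B + l + (-5 + B)² (C(B, l) = (B + l) + (-5 + B)² = B + l + (-5 + B)²)
C(L(2), 116)/35335 - 5453/R(-56, -3) = (-6/2 + 116 + (-5 - 6/2)²)/35335 - 5453/((-56*(-3))) = (-6*½ + 116 + (-5 - 6*½)²)*(1/35335) - 5453/168 = (-3 + 116 + (-5 - 3)²)*(1/35335) - 5453*1/168 = (-3 + 116 + (-8)²)*(1/35335) - 779/24 = (-3 + 116 + 64)*(1/35335) - 779/24 = 177*(1/35335) - 779/24 = 177/35335 - 779/24 = -27521717/848040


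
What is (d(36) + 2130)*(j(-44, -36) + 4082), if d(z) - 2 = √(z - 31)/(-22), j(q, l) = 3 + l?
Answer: 8632468 - 4049*√5/22 ≈ 8.6321e+6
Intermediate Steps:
d(z) = 2 - √(-31 + z)/22 (d(z) = 2 + √(z - 31)/(-22) = 2 + √(-31 + z)*(-1/22) = 2 - √(-31 + z)/22)
(d(36) + 2130)*(j(-44, -36) + 4082) = ((2 - √(-31 + 36)/22) + 2130)*((3 - 36) + 4082) = ((2 - √5/22) + 2130)*(-33 + 4082) = (2132 - √5/22)*4049 = 8632468 - 4049*√5/22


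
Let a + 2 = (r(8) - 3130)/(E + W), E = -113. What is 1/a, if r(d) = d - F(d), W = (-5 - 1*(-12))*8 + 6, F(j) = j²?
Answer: 17/1028 ≈ 0.016537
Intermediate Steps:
W = 62 (W = (-5 + 12)*8 + 6 = 7*8 + 6 = 56 + 6 = 62)
r(d) = d - d²
a = 1028/17 (a = -2 + (8*(1 - 1*8) - 3130)/(-113 + 62) = -2 + (8*(1 - 8) - 3130)/(-51) = -2 + (8*(-7) - 3130)*(-1/51) = -2 + (-56 - 3130)*(-1/51) = -2 - 3186*(-1/51) = -2 + 1062/17 = 1028/17 ≈ 60.471)
1/a = 1/(1028/17) = 17/1028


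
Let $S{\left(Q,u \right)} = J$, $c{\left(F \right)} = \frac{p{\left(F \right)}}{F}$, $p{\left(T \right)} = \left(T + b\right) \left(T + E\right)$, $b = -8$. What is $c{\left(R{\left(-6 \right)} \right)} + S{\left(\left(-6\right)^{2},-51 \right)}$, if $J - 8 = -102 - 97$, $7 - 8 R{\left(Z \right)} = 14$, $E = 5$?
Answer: $- \frac{8353}{56} \approx -149.16$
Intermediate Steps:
$R{\left(Z \right)} = - \frac{7}{8}$ ($R{\left(Z \right)} = \frac{7}{8} - \frac{7}{4} = - \frac{7}{8}$)
$p{\left(T \right)} = \left(-8 + T\right) \left(5 + T\right)$ ($p{\left(T \right)} = \left(T - 8\right) \left(T + 5\right) = \left(-8 + T\right) \left(5 + T\right)$)
$J = -191$ ($J = 8 - 199 = -191$)
$c{\left(F \right)} = \frac{-40 + F^{2} - 3 F}{F}$
$S{\left(Q,u \right)} = -191$
$c{\left(R{\left(-6 \right)} \right)} + S{\left(\left(-6\right)^{2},-51 \right)} = \left(-3 - \frac{7}{8} - \frac{40}{- \frac{7}{8}}\right) - 191 = \left(-3 - \frac{7}{8} - - \frac{320}{7}\right) - 191 = \left(-3 - \frac{7}{8} + \frac{320}{7}\right) - 191 = \frac{2343}{56} - 191 = - \frac{8353}{56}$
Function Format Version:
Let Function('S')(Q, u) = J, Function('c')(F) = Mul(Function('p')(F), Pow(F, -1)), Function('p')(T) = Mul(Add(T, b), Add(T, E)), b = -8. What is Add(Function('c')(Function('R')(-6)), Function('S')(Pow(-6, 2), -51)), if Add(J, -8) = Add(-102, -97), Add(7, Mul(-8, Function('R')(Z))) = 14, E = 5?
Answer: Rational(-8353, 56) ≈ -149.16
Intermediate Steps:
Function('R')(Z) = Rational(-7, 8) (Function('R')(Z) = Add(Rational(7, 8), Mul(Rational(-1, 8), 14)) = Add(Rational(7, 8), Rational(-7, 4)) = Rational(-7, 8))
Function('p')(T) = Mul(Add(-8, T), Add(5, T)) (Function('p')(T) = Mul(Add(T, -8), Add(T, 5)) = Mul(Add(-8, T), Add(5, T)))
J = -191 (J = Add(8, Add(-102, -97)) = Add(8, -199) = -191)
Function('c')(F) = Mul(Pow(F, -1), Add(-40, Pow(F, 2), Mul(-3, F))) (Function('c')(F) = Mul(Add(-40, Pow(F, 2), Mul(-3, F)), Pow(F, -1)) = Mul(Pow(F, -1), Add(-40, Pow(F, 2), Mul(-3, F))))
Function('S')(Q, u) = -191
Add(Function('c')(Function('R')(-6)), Function('S')(Pow(-6, 2), -51)) = Add(Add(-3, Rational(-7, 8), Mul(-40, Pow(Rational(-7, 8), -1))), -191) = Add(Add(-3, Rational(-7, 8), Mul(-40, Rational(-8, 7))), -191) = Add(Add(-3, Rational(-7, 8), Rational(320, 7)), -191) = Add(Rational(2343, 56), -191) = Rational(-8353, 56)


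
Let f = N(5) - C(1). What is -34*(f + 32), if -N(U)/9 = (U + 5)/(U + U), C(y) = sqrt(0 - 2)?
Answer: -782 + 34*I*sqrt(2) ≈ -782.0 + 48.083*I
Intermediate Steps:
C(y) = I*sqrt(2) (C(y) = sqrt(-2) = I*sqrt(2))
N(U) = -9*(5 + U)/(2*U) (N(U) = -9*(U + 5)/(U + U) = -9*(5 + U)/(2*U))
f = -9 - I*sqrt(2) (f = (9/2)*(-5 - 1*5)/5 - I*sqrt(2) = (9/2)*(1/5)*(-5 - 5) - I*sqrt(2) = (9/2)*(1/5)*(-10) - I*sqrt(2) = -9 - I*sqrt(2) ≈ -9.0 - 1.4142*I)
-34*(f + 32) = -34*((-9 - I*sqrt(2)) + 32) = -34*(23 - I*sqrt(2)) = -782 + 34*I*sqrt(2)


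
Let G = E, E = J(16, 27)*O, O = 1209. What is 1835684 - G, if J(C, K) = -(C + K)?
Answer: 1887671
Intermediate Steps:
J(C, K) = -C - K
E = -51987 (E = (-1*16 - 1*27)*1209 = (-16 - 27)*1209 = -43*1209 = -51987)
G = -51987
1835684 - G = 1835684 - 1*(-51987) = 1835684 + 51987 = 1887671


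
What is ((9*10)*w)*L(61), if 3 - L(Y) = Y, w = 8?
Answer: -41760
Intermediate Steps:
L(Y) = 3 - Y
((9*10)*w)*L(61) = ((9*10)*8)*(3 - 1*61) = (90*8)*(3 - 61) = 720*(-58) = -41760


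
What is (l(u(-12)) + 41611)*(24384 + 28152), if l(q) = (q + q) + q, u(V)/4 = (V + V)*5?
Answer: 2110423656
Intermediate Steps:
u(V) = 40*V (u(V) = 4*((V + V)*5) = 4*((2*V)*5) = 4*(10*V) = 40*V)
l(q) = 3*q (l(q) = 2*q + q = 3*q)
(l(u(-12)) + 41611)*(24384 + 28152) = (3*(40*(-12)) + 41611)*(24384 + 28152) = (3*(-480) + 41611)*52536 = (-1440 + 41611)*52536 = 40171*52536 = 2110423656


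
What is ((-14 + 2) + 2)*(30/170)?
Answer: -30/17 ≈ -1.7647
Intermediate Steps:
((-14 + 2) + 2)*(30/170) = (-12 + 2)*(30*(1/170)) = -10*3/17 = -30/17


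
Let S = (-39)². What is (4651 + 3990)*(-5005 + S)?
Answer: -30105244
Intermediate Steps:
S = 1521
(4651 + 3990)*(-5005 + S) = (4651 + 3990)*(-5005 + 1521) = 8641*(-3484) = -30105244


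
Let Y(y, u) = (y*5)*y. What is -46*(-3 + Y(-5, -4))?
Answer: -5612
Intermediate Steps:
Y(y, u) = 5*y**2 (Y(y, u) = (5*y)*y = 5*y**2)
-46*(-3 + Y(-5, -4)) = -46*(-3 + 5*(-5)**2) = -46*(-3 + 5*25) = -46*(-3 + 125) = -46*122 = -5612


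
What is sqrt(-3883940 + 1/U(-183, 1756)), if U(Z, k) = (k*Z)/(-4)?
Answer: I*sqrt(25067079139901523)/80337 ≈ 1970.8*I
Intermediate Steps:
U(Z, k) = -Z*k/4 (U(Z, k) = (Z*k)*(-1/4) = -Z*k/4)
sqrt(-3883940 + 1/U(-183, 1756)) = sqrt(-3883940 + 1/(-1/4*(-183)*1756)) = sqrt(-3883940 + 1/80337) = sqrt(-312024087779/80337) = I*sqrt(25067079139901523)/80337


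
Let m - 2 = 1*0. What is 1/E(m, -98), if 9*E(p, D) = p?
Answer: 9/2 ≈ 4.5000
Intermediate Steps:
m = 2 (m = 2 + 1*0 = 2 + 0 = 2)
E(p, D) = p/9
1/E(m, -98) = 1/((⅑)*2) = 1/(2/9) = 9/2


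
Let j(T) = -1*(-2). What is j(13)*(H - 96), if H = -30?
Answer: -252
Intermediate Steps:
j(T) = 2
j(13)*(H - 96) = 2*(-30 - 96) = 2*(-126) = -252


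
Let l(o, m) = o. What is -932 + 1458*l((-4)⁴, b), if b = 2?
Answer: 372316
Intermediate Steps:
-932 + 1458*l((-4)⁴, b) = -932 + 1458*(-4)⁴ = -932 + 1458*256 = -932 + 373248 = 372316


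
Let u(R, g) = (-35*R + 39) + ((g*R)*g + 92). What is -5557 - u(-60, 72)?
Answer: 303252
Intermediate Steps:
u(R, g) = 131 - 35*R + R*g**2 (u(R, g) = (39 - 35*R) + ((R*g)*g + 92) = (39 - 35*R) + (R*g**2 + 92) = (39 - 35*R) + (92 + R*g**2) = 131 - 35*R + R*g**2)
-5557 - u(-60, 72) = -5557 - (131 - 35*(-60) - 60*72**2) = -5557 - (131 + 2100 - 60*5184) = -5557 - (131 + 2100 - 311040) = -5557 - 1*(-308809) = -5557 + 308809 = 303252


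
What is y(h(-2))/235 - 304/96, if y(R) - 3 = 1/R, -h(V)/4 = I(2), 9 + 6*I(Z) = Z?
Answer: -3112/987 ≈ -3.1530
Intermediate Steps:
I(Z) = -3/2 + Z/6
h(V) = 14/3 (h(V) = -4*(-3/2 + (⅙)*2) = -4*(-3/2 + ⅓) = -4*(-7/6) = 14/3)
y(R) = 3 + 1/R
y(h(-2))/235 - 304/96 = (3 + 1/(14/3))/235 - 304/96 = (3 + 3/14)*(1/235) - 304*1/96 = (45/14)*(1/235) - 19/6 = 9/658 - 19/6 = -3112/987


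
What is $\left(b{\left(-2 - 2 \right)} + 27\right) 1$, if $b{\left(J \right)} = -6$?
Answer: $21$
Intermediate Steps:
$\left(b{\left(-2 - 2 \right)} + 27\right) 1 = \left(-6 + 27\right) 1 = 21 \cdot 1 = 21$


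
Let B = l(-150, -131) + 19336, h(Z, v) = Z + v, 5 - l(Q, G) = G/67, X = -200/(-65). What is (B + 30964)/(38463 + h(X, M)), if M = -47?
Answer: 21908679/16731508 ≈ 1.3094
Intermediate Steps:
X = 40/13 (X = -200*(-1/65) = 40/13 ≈ 3.0769)
l(Q, G) = 5 - G/67
B = 1295978/67 (B = (5 - 1/67*(-131)) + 19336 = (5 + 131/67) + 19336 = 466/67 + 19336 = 1295978/67 ≈ 19343.)
(B + 30964)/(38463 + h(X, M)) = (1295978/67 + 30964)/(38463 + (40/13 - 47)) = 3370566/(67*(38463 - 571/13)) = 3370566/(67*(499448/13)) = (3370566/67)*(13/499448) = 21908679/16731508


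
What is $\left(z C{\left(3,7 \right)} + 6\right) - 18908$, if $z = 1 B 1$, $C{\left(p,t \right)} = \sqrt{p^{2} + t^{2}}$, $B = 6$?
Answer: $-18902 + 6 \sqrt{58} \approx -18856.0$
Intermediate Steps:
$z = 6$ ($z = 1 \cdot 6 \cdot 1 = 6 \cdot 1 = 6$)
$\left(z C{\left(3,7 \right)} + 6\right) - 18908 = \left(6 \sqrt{3^{2} + 7^{2}} + 6\right) - 18908 = \left(6 \sqrt{9 + 49} + 6\right) - 18908 = \left(6 \sqrt{58} + 6\right) - 18908 = \left(6 + 6 \sqrt{58}\right) - 18908 = -18902 + 6 \sqrt{58}$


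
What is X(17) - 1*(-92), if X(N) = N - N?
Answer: 92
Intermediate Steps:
X(N) = 0
X(17) - 1*(-92) = 0 - 1*(-92) = 0 + 92 = 92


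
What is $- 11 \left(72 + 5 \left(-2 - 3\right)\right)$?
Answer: $-517$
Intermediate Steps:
$- 11 \left(72 + 5 \left(-2 - 3\right)\right) = - 11 \left(72 + 5 \left(-5\right)\right) = - 11 \left(72 - 25\right) = \left(-11\right) 47 = -517$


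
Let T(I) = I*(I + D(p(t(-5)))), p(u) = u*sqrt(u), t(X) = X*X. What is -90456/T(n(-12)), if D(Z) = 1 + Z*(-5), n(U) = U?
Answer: -3769/318 ≈ -11.852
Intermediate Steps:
t(X) = X**2
p(u) = u**(3/2)
D(Z) = 1 - 5*Z
T(I) = I*(-624 + I) (T(I) = I*(I + (1 - 5*((-5)**2)**(3/2))) = I*(I + (1 - 5*25**(3/2))) = I*(I + (1 - 5*125)) = I*(I + (1 - 625)) = I*(I - 624) = I*(-624 + I))
-90456/T(n(-12)) = -90456*(-1/(12*(-624 - 12))) = -90456/((-12*(-636))) = -90456/7632 = -90456*1/7632 = -3769/318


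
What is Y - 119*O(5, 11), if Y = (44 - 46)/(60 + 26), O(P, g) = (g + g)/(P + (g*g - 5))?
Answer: -10245/473 ≈ -21.660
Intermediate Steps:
O(P, g) = 2*g/(-5 + P + g²) (O(P, g) = (2*g)/(P + (g² - 5)) = (2*g)/(P + (-5 + g²)) = (2*g)/(-5 + P + g²) = 2*g/(-5 + P + g²))
Y = -1/43 (Y = -2/86 = -2*1/86 = -1/43 ≈ -0.023256)
Y - 119*O(5, 11) = -1/43 - 238*11/(-5 + 5 + 11²) = -1/43 - 238*11/(-5 + 5 + 121) = -1/43 - 238*11/121 = -1/43 - 119*2/11 = -1/43 - 238/11 = -10245/473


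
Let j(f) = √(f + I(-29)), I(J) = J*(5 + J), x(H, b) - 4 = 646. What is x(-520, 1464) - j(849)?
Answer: 650 - √1545 ≈ 610.69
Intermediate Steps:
x(H, b) = 650 (x(H, b) = 4 + 646 = 650)
j(f) = √(696 + f) (j(f) = √(f - 29*(5 - 29)) = √(f - 29*(-24)) = √(f + 696) = √(696 + f))
x(-520, 1464) - j(849) = 650 - √(696 + 849) = 650 - √1545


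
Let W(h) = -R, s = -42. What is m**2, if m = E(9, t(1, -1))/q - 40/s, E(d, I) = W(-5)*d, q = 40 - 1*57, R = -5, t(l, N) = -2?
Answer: 366025/127449 ≈ 2.8719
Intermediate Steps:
W(h) = 5 (W(h) = -1*(-5) = 5)
q = -17 (q = 40 - 57 = -17)
E(d, I) = 5*d
m = -605/357 (m = (5*9)/(-17) - 40/(-42) = 45*(-1/17) - 40*(-1/42) = -45/17 + 20/21 = -605/357 ≈ -1.6947)
m**2 = (-605/357)**2 = 366025/127449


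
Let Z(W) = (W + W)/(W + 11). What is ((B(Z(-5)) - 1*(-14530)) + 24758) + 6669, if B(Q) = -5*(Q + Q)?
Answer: 137921/3 ≈ 45974.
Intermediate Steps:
Z(W) = 2*W/(11 + W) (Z(W) = (2*W)/(11 + W) = 2*W/(11 + W))
B(Q) = -10*Q
((B(Z(-5)) - 1*(-14530)) + 24758) + 6669 = ((-20*(-5)/(11 - 5) - 1*(-14530)) + 24758) + 6669 = ((-20*(-5)/6 + 14530) + 24758) + 6669 = ((-10*(-5/3) + 14530) + 24758) + 6669 = ((50/3 + 14530) + 24758) + 6669 = (43640/3 + 24758) + 6669 = 117914/3 + 6669 = 137921/3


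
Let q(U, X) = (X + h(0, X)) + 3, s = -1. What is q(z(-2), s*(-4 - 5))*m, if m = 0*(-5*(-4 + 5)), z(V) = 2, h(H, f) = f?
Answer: 0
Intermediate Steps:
q(U, X) = 3 + 2*X (q(U, X) = (X + X) + 3 = 2*X + 3 = 3 + 2*X)
m = 0 (m = 0*(-5*1) = 0*(-5) = 0)
q(z(-2), s*(-4 - 5))*m = (3 + 2*(-(-4 - 5)))*0 = (3 + 2*(-1*(-9)))*0 = (3 + 2*9)*0 = (3 + 18)*0 = 21*0 = 0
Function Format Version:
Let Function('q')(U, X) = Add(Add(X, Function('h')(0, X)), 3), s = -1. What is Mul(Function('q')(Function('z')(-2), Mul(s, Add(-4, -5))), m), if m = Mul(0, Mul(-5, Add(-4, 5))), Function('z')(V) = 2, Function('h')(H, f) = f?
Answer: 0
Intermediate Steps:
Function('q')(U, X) = Add(3, Mul(2, X)) (Function('q')(U, X) = Add(Add(X, X), 3) = Add(Mul(2, X), 3) = Add(3, Mul(2, X)))
m = 0 (m = Mul(0, Mul(-5, 1)) = Mul(0, -5) = 0)
Mul(Function('q')(Function('z')(-2), Mul(s, Add(-4, -5))), m) = Mul(Add(3, Mul(2, Mul(-1, Add(-4, -5)))), 0) = Mul(Add(3, Mul(2, Mul(-1, -9))), 0) = Mul(Add(3, Mul(2, 9)), 0) = Mul(Add(3, 18), 0) = Mul(21, 0) = 0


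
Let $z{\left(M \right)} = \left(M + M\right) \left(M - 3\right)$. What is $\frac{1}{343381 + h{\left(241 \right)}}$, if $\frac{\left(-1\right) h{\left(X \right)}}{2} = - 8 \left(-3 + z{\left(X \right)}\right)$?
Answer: $\frac{1}{2178789} \approx 4.5897 \cdot 10^{-7}$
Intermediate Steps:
$z{\left(M \right)} = 2 M \left(-3 + M\right)$
$h{\left(X \right)} = -48 + 32 X \left(-3 + X\right)$ ($h{\left(X \right)} = - 2 \left(- 8 \left(-3 + 2 X \left(-3 + X\right)\right)\right) = - 2 \left(24 - 16 X \left(-3 + X\right)\right) = -48 + 32 X \left(-3 + X\right)$)
$\frac{1}{343381 + h{\left(241 \right)}} = \frac{1}{343381 - \left(48 - 7712 \left(-3 + 241\right)\right)} = \frac{1}{343381 - \left(48 - 1835456\right)} = \frac{1}{343381 + \left(-48 + 1835456\right)} = \frac{1}{343381 + 1835408} = \frac{1}{2178789}$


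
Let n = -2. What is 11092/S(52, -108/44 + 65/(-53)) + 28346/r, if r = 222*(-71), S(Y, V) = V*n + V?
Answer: 688285717/228549 ≈ 3011.5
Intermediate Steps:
S(Y, V) = -V (S(Y, V) = V*(-2) + V = -2*V + V = -V)
r = -15762
11092/S(52, -108/44 + 65/(-53)) + 28346/r = 11092/((-(-108/44 + 65/(-53)))) + 28346/(-15762) = 11092/((-(-108*1/44 + 65*(-1/53)))) + 28346*(-1/15762) = 11092/((-(-27/11 - 65/53))) - 14173/7881 = 11092/((-1*(-2146/583))) - 14173/7881 = 11092/(2146/583) - 14173/7881 = 11092*(583/2146) - 14173/7881 = 3233318/1073 - 14173/7881 = 688285717/228549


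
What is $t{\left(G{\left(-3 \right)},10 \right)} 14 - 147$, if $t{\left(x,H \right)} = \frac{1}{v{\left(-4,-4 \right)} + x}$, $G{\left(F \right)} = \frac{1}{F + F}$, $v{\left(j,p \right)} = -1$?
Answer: $-159$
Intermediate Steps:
$G{\left(F \right)} = \frac{1}{2 F}$
$t{\left(x,H \right)} = \frac{1}{-1 + x}$
$t{\left(G{\left(-3 \right)},10 \right)} 14 - 147 = \frac{1}{-1 + \frac{1}{2 \left(-3\right)}} 14 - 147 = \frac{1}{-1 + \frac{1}{2} \left(- \frac{1}{3}\right)} 14 - 147 = \frac{1}{-1 - \frac{1}{6}} \cdot 14 - 147 = \frac{1}{- \frac{7}{6}} \cdot 14 - 147 = \left(- \frac{6}{7}\right) 14 - 147 = -12 - 147 = -159$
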